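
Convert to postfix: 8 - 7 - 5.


Left to right (same or higher precedence on left)
Postfix: 8 7 - 5 -


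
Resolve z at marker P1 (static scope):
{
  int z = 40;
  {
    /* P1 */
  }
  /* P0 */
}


P1's block does not declare z; resolves to the enclosing declaration at depth 0
z = 40


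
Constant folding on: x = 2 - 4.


2 - 4 = -2 at compile time
Optimized: x = -2


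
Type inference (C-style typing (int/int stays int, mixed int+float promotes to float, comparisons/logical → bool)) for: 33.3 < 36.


Operand types: float < int
Rule: comparison yields bool
Result type: bool


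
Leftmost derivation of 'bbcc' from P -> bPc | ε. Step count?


Derivation: P => bPc => bbPcc => bbcc
Steps: 3


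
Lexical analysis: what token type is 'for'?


Pattern: reserved word
Type: KEYWORD


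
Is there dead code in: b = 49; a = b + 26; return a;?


b is read by a's definition; a is returned
No dead code


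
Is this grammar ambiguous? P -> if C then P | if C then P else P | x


dangling else: 'if C then if C then x else x' parses two ways
Ambiguous


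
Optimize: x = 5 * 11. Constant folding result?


5 * 11 = 55 at compile time
Optimized: x = 55


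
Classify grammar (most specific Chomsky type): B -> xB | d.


Right-linear: every RHS is a terminal or a terminal followed by one nonterminal
Classification: Type 3 (Regular)


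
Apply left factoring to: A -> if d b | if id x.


Common prefix: 'if'
Factored: A -> if A', A' -> d b | id x


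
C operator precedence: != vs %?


'%' is multiplicative (level 10); '!=' is equality (level 6)
Higher level binds tighter
'%' has higher precedence than '!='


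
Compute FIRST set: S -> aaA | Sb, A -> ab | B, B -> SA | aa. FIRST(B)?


Per alternative of B: FIRST(SA) = {a}; FIRST(aa) = {a}
FIRST(B) = {a}


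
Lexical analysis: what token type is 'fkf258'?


Pattern: letter/underscore followed by alphanumerics, not a keyword
Type: IDENTIFIER


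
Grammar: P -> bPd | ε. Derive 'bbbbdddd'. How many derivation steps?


Derivation: P => bPd => bbPdd => bbbPddd => bbbbPdddd => bbbbdddd
Steps: 5


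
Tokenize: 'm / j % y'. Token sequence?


Scan left to right, longest-match per lexeme
Tokens: ID(m), OP(/), ID(j), OP(%), ID(y)


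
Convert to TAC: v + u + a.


Break into single-operator statements:
t1 = v + u
t2 = t1 + a


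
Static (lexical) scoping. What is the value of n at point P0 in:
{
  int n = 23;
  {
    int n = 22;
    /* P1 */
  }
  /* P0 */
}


n declared in the same block as P0
n = 23


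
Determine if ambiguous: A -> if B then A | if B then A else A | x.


dangling else: 'if B then if B then x else x' parses two ways
Ambiguous


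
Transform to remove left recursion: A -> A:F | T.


Left-recursive alternatives: A:F; non-recursive: T
Introduce A': A -> TA', A' -> :FA' | ε


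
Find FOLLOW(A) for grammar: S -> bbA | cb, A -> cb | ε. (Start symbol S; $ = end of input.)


$ ∈ FOLLOW(S). For each A -> αBβ: add FIRST(β)\{ε} to FOLLOW(B); if β nullable, add FOLLOW(A).
FOLLOW(A) = {$}


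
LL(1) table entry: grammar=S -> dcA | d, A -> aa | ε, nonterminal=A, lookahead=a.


For [A, a]: 'a' ∈ FIRST(aa)
Entry: A -> aa


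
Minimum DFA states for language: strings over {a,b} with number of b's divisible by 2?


Track (count of b) mod 2: states 0..1, accept at 0
Minimal DFA: 2 states


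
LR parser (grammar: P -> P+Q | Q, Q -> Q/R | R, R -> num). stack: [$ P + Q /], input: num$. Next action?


no handle; shift 'num'
Action: shift


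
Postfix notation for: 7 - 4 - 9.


Left to right (same or higher precedence on left)
Postfix: 7 4 - 9 -


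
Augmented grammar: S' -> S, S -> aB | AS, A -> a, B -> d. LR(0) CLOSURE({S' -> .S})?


Start: S' -> .S
For each item with dot before a nonterminal B, add B -> .γ for every B-production
Closure: [S' -> .S, S -> .aB, S -> .AS, A -> .a]


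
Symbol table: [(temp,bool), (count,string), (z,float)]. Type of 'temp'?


Lookup 'temp' → type bool


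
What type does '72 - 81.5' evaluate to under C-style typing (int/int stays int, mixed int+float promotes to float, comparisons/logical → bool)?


Operand types: int - float
Rule: mixed int/float promotes to float; int/int stays int
Result type: float


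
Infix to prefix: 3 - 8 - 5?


left-to-right (same/higher precedence on left): tree is (- (- 3 8) 5)
Prefix: - - 3 8 5


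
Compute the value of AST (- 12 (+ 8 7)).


Evaluate inner: (+ 8 7) = 15
Evaluate root: (- 12 15) = -3
Result: -3


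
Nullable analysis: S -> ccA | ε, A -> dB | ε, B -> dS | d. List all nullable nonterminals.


A nonterminal is nullable iff some alternative derives ε (directly, or every symbol in it is nullable)
Nullable: {A, S}


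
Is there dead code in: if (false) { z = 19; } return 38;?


condition is constant false, so the whole block is unreachable
Dead: 'if (false) { z = 19; }'


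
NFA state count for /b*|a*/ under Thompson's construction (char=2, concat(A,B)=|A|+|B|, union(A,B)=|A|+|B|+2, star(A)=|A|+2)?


Syntax tree has 2 char leaf(s), 1 union(s), 2 star(s)
chars contribute 2×2 = 4; each union adds +2; each star adds +2
Total: 4 + 2 + 4 = 10 states


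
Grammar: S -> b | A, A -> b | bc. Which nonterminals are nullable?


A nonterminal is nullable iff some alternative derives ε (directly, or every symbol in it is nullable)
Nullable: {}


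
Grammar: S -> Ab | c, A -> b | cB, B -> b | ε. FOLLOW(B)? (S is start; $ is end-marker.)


$ ∈ FOLLOW(S). For each A -> αBβ: add FIRST(β)\{ε} to FOLLOW(B); if β nullable, add FOLLOW(A).
FOLLOW(B) = {b}


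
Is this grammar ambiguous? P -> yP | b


right-linear, alternatives start with distinct terminals 'y' vs 'b': unique leftmost derivation
Unambiguous


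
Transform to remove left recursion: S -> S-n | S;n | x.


Left-recursive alternatives: S-n, S;n; non-recursive: x
Introduce S': S -> xS', S' -> -nS' | ;nS' | ε


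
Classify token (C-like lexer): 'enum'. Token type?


Pattern: reserved word
Type: KEYWORD


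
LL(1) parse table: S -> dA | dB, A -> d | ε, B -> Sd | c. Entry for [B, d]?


For [B, d]: 'd' ∈ FIRST(Sd)
Entry: B -> Sd


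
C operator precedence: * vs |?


'*' is multiplicative (level 10); '|' is bitwise OR (level 3)
Higher level binds tighter
'*' has higher precedence than '|'


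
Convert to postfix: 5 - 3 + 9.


Left to right (same or higher precedence on left)
Postfix: 5 3 - 9 +


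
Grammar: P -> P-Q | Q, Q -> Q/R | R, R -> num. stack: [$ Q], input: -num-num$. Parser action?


lookahead ∉ {/} so Q won't extend; reduce P -> Q
Action: reduce (P -> Q)


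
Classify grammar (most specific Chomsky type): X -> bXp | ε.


Single nonterminal LHS, but b^n p^n is not regular
Classification: Type 2 (Context-Free)


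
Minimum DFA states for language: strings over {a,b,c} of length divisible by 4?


Track length mod 4: states 0..3, accept at 0
Minimal DFA: 4 states


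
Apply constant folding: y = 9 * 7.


9 * 7 = 63 at compile time
Optimized: y = 63


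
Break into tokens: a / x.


Scan left to right, longest-match per lexeme
Tokens: ID(a), OP(/), ID(x)


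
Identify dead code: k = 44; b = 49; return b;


k is assigned but never read
Dead: 'k = 44'


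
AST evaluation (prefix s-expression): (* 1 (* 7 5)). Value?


Evaluate inner: (* 7 5) = 35
Evaluate root: (* 1 35) = 35
Result: 35


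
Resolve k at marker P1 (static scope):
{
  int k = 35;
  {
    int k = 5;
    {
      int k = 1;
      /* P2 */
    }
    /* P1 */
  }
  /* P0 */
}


k declared in the same block as P1
k = 5


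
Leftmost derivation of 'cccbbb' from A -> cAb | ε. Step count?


Derivation: A => cAb => ccAbb => cccAbbb => cccbbb
Steps: 4


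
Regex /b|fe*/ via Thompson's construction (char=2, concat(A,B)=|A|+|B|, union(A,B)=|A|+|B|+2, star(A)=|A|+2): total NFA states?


Syntax tree has 3 char leaf(s), 1 union(s), 1 star(s)
chars contribute 3×2 = 6; each union adds +2; each star adds +2
Total: 6 + 2 + 2 = 10 states


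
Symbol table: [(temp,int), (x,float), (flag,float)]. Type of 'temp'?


Lookup 'temp' → type int


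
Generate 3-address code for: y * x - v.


Break into single-operator statements:
t1 = y * x
t2 = t1 - v


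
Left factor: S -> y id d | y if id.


Common prefix: 'y'
Factored: S -> y S', S' -> id d | if id


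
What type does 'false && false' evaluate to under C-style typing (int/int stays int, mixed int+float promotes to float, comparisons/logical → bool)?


Operand types: bool && bool
Rule: logical operators take bool operands and yield bool
Result type: bool


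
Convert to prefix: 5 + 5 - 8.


left-to-right (same/higher precedence on left): tree is (- (+ 5 5) 8)
Prefix: - + 5 5 8


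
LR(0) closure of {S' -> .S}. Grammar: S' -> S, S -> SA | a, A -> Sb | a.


Start: S' -> .S
For each item with dot before a nonterminal B, add B -> .γ for every B-production
Closure: [S' -> .S, S -> .SA, S -> .a]


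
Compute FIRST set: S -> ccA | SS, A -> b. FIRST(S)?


Per alternative of S: FIRST(ccA) = {c}; FIRST(SS) = {c}
FIRST(S) = {c}


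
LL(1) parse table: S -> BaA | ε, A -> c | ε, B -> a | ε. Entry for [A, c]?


For [A, c]: 'c' ∈ FIRST(c)
Entry: A -> c


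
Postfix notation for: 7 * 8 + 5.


Left to right (same or higher precedence on left)
Postfix: 7 8 * 5 +


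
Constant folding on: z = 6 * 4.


6 * 4 = 24 at compile time
Optimized: z = 24


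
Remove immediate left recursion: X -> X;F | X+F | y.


Left-recursive alternatives: X;F, X+F; non-recursive: y
Introduce X': X -> yX', X' -> ;FX' | +FX' | ε


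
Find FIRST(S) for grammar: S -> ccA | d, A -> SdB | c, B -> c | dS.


Per alternative of S: FIRST(ccA) = {c}; FIRST(d) = {d}
FIRST(S) = {c, d}


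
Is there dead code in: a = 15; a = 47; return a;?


first assignment to a is overwritten before any read
Dead: 'a = 15'


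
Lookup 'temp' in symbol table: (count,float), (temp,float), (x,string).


Lookup 'temp' → type float


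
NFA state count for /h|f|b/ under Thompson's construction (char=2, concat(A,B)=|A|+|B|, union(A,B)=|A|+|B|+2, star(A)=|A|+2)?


Syntax tree has 3 char leaf(s), 2 union(s), 0 star(s)
chars contribute 3×2 = 6; each union adds +2; each star adds +2
Total: 6 + 4 + 0 = 10 states


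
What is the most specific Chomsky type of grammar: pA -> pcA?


LHS has context (more than one symbol) and |LHS| ≤ |RHS|
Classification: Type 1 (Context-Sensitive)


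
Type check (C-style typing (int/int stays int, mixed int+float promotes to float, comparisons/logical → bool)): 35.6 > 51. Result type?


Operand types: float > int
Rule: comparison yields bool
Result type: bool


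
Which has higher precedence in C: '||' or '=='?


'==' is equality (level 6); '||' is logical OR (level 1)
Higher level binds tighter
'==' has higher precedence than '||'


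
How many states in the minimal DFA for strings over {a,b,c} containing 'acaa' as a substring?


KMP-style automaton: 4 progress states + 1 absorbing accept = 5
Minimal DFA: 5 states


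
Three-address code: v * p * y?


Break into single-operator statements:
t1 = v * p
t2 = t1 * y


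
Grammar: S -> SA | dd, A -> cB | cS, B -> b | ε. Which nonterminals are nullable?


A nonterminal is nullable iff some alternative derives ε (directly, or every symbol in it is nullable)
Nullable: {B}


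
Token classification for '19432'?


Pattern: digits only
Type: INTEGER_LITERAL


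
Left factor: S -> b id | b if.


Common prefix: 'b'
Factored: S -> b S', S' -> id | if


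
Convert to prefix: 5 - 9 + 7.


left-to-right (same/higher precedence on left): tree is (+ (- 5 9) 7)
Prefix: + - 5 9 7


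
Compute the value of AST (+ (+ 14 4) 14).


Evaluate inner: (+ 14 4) = 18
Evaluate root: (+ 18 14) = 32
Result: 32


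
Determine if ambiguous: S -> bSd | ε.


balanced b^n…d^n: each string has a unique parse
Unambiguous


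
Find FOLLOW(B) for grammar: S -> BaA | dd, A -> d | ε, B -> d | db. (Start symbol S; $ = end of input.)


$ ∈ FOLLOW(S). For each A -> αBβ: add FIRST(β)\{ε} to FOLLOW(B); if β nullable, add FOLLOW(A).
FOLLOW(B) = {a}


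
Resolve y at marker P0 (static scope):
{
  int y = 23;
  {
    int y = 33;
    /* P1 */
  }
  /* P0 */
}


y declared in the same block as P0
y = 23


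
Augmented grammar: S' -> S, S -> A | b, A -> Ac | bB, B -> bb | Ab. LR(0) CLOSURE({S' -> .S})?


Start: S' -> .S
For each item with dot before a nonterminal B, add B -> .γ for every B-production
Closure: [S' -> .S, S -> .A, S -> .b, A -> .Ac, A -> .bB]


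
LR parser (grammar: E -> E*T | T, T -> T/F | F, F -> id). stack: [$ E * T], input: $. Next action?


handle 'E*T' on top; lookahead ∈ FOLLOW(E) = {*, $}
Action: reduce (E -> E*T)


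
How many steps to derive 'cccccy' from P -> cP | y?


Derivation: P => cP => ccP => cccP => ccccP => cccccP => cccccy
Steps: 6


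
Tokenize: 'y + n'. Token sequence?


Scan left to right, longest-match per lexeme
Tokens: ID(y), OP(+), ID(n)


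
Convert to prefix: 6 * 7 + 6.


left-to-right (same/higher precedence on left): tree is (+ (* 6 7) 6)
Prefix: + * 6 7 6


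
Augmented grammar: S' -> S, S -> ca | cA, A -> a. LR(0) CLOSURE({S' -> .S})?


Start: S' -> .S
For each item with dot before a nonterminal B, add B -> .γ for every B-production
Closure: [S' -> .S, S -> .ca, S -> .cA]


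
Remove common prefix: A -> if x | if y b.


Common prefix: 'if'
Factored: A -> if A', A' -> x | y b


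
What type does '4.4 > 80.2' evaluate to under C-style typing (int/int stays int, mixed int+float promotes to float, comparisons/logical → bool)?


Operand types: float > float
Rule: comparison yields bool
Result type: bool


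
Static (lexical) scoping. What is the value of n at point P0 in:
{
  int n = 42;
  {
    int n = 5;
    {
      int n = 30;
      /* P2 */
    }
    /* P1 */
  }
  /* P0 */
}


n declared in the same block as P0
n = 42


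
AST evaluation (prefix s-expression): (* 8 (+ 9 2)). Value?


Evaluate inner: (+ 9 2) = 11
Evaluate root: (* 8 11) = 88
Result: 88


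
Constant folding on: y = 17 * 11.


17 * 11 = 187 at compile time
Optimized: y = 187


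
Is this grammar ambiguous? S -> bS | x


right-linear, alternatives start with distinct terminals 'b' vs 'x': unique leftmost derivation
Unambiguous


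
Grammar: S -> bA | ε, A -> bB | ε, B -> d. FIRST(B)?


Per alternative of B: FIRST(d) = {d}
FIRST(B) = {d}


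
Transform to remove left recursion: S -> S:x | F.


Left-recursive alternatives: S:x; non-recursive: F
Introduce S': S -> FS', S' -> :xS' | ε


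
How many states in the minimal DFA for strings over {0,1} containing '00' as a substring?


KMP-style automaton: 2 progress states + 1 absorbing accept = 3
Minimal DFA: 3 states


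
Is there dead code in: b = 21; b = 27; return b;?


first assignment to b is overwritten before any read
Dead: 'b = 21'


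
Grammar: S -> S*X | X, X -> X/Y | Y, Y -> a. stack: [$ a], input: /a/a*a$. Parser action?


'a' on top is the handle for Y -> a
Action: reduce (Y -> a)


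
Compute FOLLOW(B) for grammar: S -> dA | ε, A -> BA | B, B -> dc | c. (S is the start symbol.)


$ ∈ FOLLOW(S). For each A -> αBβ: add FIRST(β)\{ε} to FOLLOW(B); if β nullable, add FOLLOW(A).
FOLLOW(B) = {$, c, d}


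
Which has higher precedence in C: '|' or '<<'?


'<<' is shift (level 8); '|' is bitwise OR (level 3)
Higher level binds tighter
'<<' has higher precedence than '|'


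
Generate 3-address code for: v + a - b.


Break into single-operator statements:
t1 = v + a
t2 = t1 - b


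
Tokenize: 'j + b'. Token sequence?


Scan left to right, longest-match per lexeme
Tokens: ID(j), OP(+), ID(b)


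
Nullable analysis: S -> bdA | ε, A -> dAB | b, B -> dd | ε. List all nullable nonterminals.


A nonterminal is nullable iff some alternative derives ε (directly, or every symbol in it is nullable)
Nullable: {B, S}


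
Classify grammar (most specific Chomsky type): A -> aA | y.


Right-linear: every RHS is a terminal or a terminal followed by one nonterminal
Classification: Type 3 (Regular)


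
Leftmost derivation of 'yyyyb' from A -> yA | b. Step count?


Derivation: A => yA => yyA => yyyA => yyyyA => yyyyb
Steps: 5


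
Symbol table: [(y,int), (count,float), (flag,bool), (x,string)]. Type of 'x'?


Lookup 'x' → type string


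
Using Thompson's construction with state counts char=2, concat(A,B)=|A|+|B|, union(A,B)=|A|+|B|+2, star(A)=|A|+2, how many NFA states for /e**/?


Syntax tree has 1 char leaf(s), 0 union(s), 2 star(s)
chars contribute 1×2 = 2; each union adds +2; each star adds +2
Total: 2 + 0 + 4 = 6 states


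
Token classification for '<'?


Pattern: operator symbol
Type: OPERATOR


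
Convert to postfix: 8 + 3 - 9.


Left to right (same or higher precedence on left)
Postfix: 8 3 + 9 -


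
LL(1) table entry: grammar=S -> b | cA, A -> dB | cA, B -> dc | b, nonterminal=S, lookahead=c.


For [S, c]: 'c' ∈ FIRST(cA)
Entry: S -> cA


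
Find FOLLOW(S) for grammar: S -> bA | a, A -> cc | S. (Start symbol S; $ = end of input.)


$ ∈ FOLLOW(S). For each A -> αBβ: add FIRST(β)\{ε} to FOLLOW(B); if β nullable, add FOLLOW(A).
FOLLOW(S) = {$}


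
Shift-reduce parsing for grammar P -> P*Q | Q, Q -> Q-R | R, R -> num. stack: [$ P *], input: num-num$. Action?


no handle ('P*' is not any RHS); shift 'num'
Action: shift


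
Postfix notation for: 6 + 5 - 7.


Left to right (same or higher precedence on left)
Postfix: 6 5 + 7 -


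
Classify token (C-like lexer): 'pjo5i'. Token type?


Pattern: letter/underscore followed by alphanumerics, not a keyword
Type: IDENTIFIER


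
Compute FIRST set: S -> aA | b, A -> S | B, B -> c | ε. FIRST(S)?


Per alternative of S: FIRST(aA) = {a}; FIRST(b) = {b}
FIRST(S) = {a, b}


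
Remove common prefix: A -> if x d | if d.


Common prefix: 'if'
Factored: A -> if A', A' -> x d | d


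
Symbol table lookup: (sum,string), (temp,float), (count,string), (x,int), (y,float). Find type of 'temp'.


Lookup 'temp' → type float


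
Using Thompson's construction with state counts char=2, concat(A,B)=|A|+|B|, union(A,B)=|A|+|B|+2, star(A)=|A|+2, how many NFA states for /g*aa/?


Syntax tree has 3 char leaf(s), 0 union(s), 1 star(s)
chars contribute 3×2 = 6; each union adds +2; each star adds +2
Total: 6 + 0 + 2 = 8 states


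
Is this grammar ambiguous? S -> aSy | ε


balanced a^n…y^n: each string has a unique parse
Unambiguous


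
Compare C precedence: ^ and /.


'/' is multiplicative (level 10); '^' is bitwise XOR (level 4)
Higher level binds tighter
'/' has higher precedence than '^'


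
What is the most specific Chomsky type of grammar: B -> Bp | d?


Left-linear: every RHS is a terminal or one nonterminal followed by a terminal
Classification: Type 3 (Regular)


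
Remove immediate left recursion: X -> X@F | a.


Left-recursive alternatives: X@F; non-recursive: a
Introduce X': X -> aX', X' -> @FX' | ε


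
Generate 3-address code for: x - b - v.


Break into single-operator statements:
t1 = x - b
t2 = t1 - v


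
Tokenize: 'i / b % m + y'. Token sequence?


Scan left to right, longest-match per lexeme
Tokens: ID(i), OP(/), ID(b), OP(%), ID(m), OP(+), ID(y)


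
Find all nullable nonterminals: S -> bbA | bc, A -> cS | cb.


A nonterminal is nullable iff some alternative derives ε (directly, or every symbol in it is nullable)
Nullable: {}


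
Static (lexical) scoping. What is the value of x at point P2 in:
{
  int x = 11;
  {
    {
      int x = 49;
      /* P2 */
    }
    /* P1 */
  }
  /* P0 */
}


x declared in the same block as P2
x = 49


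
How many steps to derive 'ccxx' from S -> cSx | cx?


Derivation: S => cSx => ccxx
Steps: 2


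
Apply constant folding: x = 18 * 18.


18 * 18 = 324 at compile time
Optimized: x = 324


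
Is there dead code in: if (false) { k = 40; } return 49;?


condition is constant false, so the whole block is unreachable
Dead: 'if (false) { k = 40; }'


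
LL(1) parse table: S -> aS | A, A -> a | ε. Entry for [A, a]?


For [A, a]: 'a' ∈ FIRST(a)
Entry: A -> a


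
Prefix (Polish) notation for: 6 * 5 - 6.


left-to-right (same/higher precedence on left): tree is (- (* 6 5) 6)
Prefix: - * 6 5 6


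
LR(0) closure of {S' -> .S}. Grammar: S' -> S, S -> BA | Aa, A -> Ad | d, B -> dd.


Start: S' -> .S
For each item with dot before a nonterminal B, add B -> .γ for every B-production
Closure: [S' -> .S, S -> .BA, S -> .Aa, B -> .dd, A -> .Ad, A -> .d]


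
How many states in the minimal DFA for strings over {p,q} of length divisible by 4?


Track length mod 4: states 0..3, accept at 0
Minimal DFA: 4 states


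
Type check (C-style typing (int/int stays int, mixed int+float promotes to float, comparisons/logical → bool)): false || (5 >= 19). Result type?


Operand types: bool || bool
Rule: logical operators take bool operands and yield bool
Result type: bool


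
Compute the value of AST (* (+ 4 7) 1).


Evaluate inner: (+ 4 7) = 11
Evaluate root: (* 11 1) = 11
Result: 11


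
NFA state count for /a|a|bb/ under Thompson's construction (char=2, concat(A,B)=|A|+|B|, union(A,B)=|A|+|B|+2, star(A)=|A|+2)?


Syntax tree has 4 char leaf(s), 2 union(s), 0 star(s)
chars contribute 4×2 = 8; each union adds +2; each star adds +2
Total: 8 + 4 + 0 = 12 states


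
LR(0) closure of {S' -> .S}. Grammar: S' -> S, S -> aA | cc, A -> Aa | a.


Start: S' -> .S
For each item with dot before a nonterminal B, add B -> .γ for every B-production
Closure: [S' -> .S, S -> .aA, S -> .cc]


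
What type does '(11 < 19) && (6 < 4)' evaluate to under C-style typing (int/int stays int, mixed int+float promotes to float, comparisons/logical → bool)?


Operand types: bool && bool
Rule: logical operators take bool operands and yield bool
Result type: bool


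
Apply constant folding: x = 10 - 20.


10 - 20 = -10 at compile time
Optimized: x = -10


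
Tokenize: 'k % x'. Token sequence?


Scan left to right, longest-match per lexeme
Tokens: ID(k), OP(%), ID(x)


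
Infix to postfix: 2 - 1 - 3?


Left to right (same or higher precedence on left)
Postfix: 2 1 - 3 -


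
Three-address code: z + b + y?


Break into single-operator statements:
t1 = z + b
t2 = t1 + y


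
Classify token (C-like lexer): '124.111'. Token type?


Pattern: digits with a decimal point
Type: FLOAT_LITERAL


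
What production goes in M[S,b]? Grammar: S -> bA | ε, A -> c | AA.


For [S, b]: 'b' ∈ FIRST(bA)
Entry: S -> bA


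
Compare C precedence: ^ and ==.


'==' is equality (level 6); '^' is bitwise XOR (level 4)
Higher level binds tighter
'==' has higher precedence than '^'


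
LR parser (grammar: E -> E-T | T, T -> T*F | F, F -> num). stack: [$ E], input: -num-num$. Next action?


shift '-' to continue E -> E-T
Action: shift


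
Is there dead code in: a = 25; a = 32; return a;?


first assignment to a is overwritten before any read
Dead: 'a = 25'


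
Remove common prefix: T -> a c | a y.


Common prefix: 'a'
Factored: T -> a T', T' -> c | y


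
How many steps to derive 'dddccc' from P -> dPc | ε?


Derivation: P => dPc => ddPcc => dddPccc => dddccc
Steps: 4


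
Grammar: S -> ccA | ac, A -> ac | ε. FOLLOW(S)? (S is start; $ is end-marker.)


$ ∈ FOLLOW(S). For each A -> αBβ: add FIRST(β)\{ε} to FOLLOW(B); if β nullable, add FOLLOW(A).
FOLLOW(S) = {$}


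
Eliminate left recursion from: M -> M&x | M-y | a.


Left-recursive alternatives: M&x, M-y; non-recursive: a
Introduce M': M -> aM', M' -> &xM' | -yM' | ε


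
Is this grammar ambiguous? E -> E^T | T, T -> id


precedence layered via separate nonterminal T: deterministic
Unambiguous


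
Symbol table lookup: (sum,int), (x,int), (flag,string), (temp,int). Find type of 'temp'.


Lookup 'temp' → type int


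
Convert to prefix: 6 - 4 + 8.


left-to-right (same/higher precedence on left): tree is (+ (- 6 4) 8)
Prefix: + - 6 4 8


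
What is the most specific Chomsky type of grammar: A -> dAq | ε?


Single nonterminal LHS, but d^n q^n is not regular
Classification: Type 2 (Context-Free)


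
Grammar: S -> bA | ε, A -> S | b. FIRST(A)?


Per alternative of A: FIRST(S) = {b, ε}; FIRST(b) = {b}
FIRST(A) = {b, ε}


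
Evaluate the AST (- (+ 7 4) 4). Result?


Evaluate inner: (+ 7 4) = 11
Evaluate root: (- 11 4) = 7
Result: 7


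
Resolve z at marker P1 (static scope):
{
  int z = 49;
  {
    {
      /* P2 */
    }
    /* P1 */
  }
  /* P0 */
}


P1's block does not declare z; resolves to the enclosing declaration at depth 0
z = 49


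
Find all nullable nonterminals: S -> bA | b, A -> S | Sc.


A nonterminal is nullable iff some alternative derives ε (directly, or every symbol in it is nullable)
Nullable: {}


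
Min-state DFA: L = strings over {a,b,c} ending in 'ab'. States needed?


Track the longest suffix of input matching a prefix of 'ab': 3 classes (prefixes of length 0..2)
Minimal DFA: 3 states


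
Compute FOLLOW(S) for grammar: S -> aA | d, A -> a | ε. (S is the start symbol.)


$ ∈ FOLLOW(S). For each A -> αBβ: add FIRST(β)\{ε} to FOLLOW(B); if β nullable, add FOLLOW(A).
FOLLOW(S) = {$}


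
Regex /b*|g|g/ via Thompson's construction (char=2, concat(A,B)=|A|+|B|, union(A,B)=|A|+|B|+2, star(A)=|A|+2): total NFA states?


Syntax tree has 3 char leaf(s), 2 union(s), 1 star(s)
chars contribute 3×2 = 6; each union adds +2; each star adds +2
Total: 6 + 4 + 2 = 12 states


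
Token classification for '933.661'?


Pattern: digits with a decimal point
Type: FLOAT_LITERAL


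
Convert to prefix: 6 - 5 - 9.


left-to-right (same/higher precedence on left): tree is (- (- 6 5) 9)
Prefix: - - 6 5 9


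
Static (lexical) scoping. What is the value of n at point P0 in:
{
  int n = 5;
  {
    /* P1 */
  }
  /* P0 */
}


n declared in the same block as P0
n = 5


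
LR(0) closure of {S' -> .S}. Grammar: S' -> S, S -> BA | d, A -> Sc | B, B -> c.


Start: S' -> .S
For each item with dot before a nonterminal B, add B -> .γ for every B-production
Closure: [S' -> .S, S -> .BA, S -> .d, B -> .c]


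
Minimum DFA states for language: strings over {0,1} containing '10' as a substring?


KMP-style automaton: 2 progress states + 1 absorbing accept = 3
Minimal DFA: 3 states


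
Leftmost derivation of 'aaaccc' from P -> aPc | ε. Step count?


Derivation: P => aPc => aaPcc => aaaPccc => aaaccc
Steps: 4


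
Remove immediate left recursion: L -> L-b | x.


Left-recursive alternatives: L-b; non-recursive: x
Introduce L': L -> xL', L' -> -bL' | ε


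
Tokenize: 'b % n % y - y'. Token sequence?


Scan left to right, longest-match per lexeme
Tokens: ID(b), OP(%), ID(n), OP(%), ID(y), OP(-), ID(y)


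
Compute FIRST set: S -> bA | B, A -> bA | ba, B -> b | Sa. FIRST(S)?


Per alternative of S: FIRST(bA) = {b}; FIRST(B) = {b}
FIRST(S) = {b}


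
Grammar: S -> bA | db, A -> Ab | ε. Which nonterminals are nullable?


A nonterminal is nullable iff some alternative derives ε (directly, or every symbol in it is nullable)
Nullable: {A}


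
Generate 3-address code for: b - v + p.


Break into single-operator statements:
t1 = b - v
t2 = t1 + p


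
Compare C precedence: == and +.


'+' is additive (level 9); '==' is equality (level 6)
Higher level binds tighter
'+' has higher precedence than '=='


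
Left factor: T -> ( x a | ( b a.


Common prefix: '('
Factored: T -> ( T', T' -> x a | b a


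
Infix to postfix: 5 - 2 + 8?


Left to right (same or higher precedence on left)
Postfix: 5 2 - 8 +


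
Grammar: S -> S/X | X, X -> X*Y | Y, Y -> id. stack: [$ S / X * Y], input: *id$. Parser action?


handle 'X*Y' on top
Action: reduce (X -> X*Y)


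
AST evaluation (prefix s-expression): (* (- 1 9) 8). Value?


Evaluate inner: (- 1 9) = -8
Evaluate root: (* -8 8) = -64
Result: -64


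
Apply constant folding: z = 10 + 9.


10 + 9 = 19 at compile time
Optimized: z = 19


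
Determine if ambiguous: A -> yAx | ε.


balanced y^n…x^n: each string has a unique parse
Unambiguous


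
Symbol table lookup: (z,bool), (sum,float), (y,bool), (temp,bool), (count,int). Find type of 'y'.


Lookup 'y' → type bool


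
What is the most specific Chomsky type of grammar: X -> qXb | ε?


Single nonterminal LHS, but q^n b^n is not regular
Classification: Type 2 (Context-Free)


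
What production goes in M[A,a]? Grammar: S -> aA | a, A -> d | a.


For [A, a]: 'a' ∈ FIRST(a)
Entry: A -> a


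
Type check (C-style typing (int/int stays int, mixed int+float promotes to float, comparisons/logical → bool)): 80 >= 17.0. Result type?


Operand types: int >= float
Rule: comparison yields bool
Result type: bool


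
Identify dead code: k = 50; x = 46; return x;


k is assigned but never read
Dead: 'k = 50'


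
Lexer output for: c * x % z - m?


Scan left to right, longest-match per lexeme
Tokens: ID(c), OP(*), ID(x), OP(%), ID(z), OP(-), ID(m)


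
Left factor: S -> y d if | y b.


Common prefix: 'y'
Factored: S -> y S', S' -> d if | b


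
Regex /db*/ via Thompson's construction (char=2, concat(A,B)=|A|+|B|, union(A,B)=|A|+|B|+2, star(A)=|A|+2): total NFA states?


Syntax tree has 2 char leaf(s), 0 union(s), 1 star(s)
chars contribute 2×2 = 4; each union adds +2; each star adds +2
Total: 4 + 0 + 2 = 6 states


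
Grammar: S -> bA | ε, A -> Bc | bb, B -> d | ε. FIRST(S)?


Per alternative of S: FIRST(bA) = {b}; FIRST(ε) = {ε}
FIRST(S) = {b, ε}


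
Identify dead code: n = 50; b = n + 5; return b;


n is read by b's definition; b is returned
No dead code


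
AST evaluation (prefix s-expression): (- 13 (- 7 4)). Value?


Evaluate inner: (- 7 4) = 3
Evaluate root: (- 13 3) = 10
Result: 10


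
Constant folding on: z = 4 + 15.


4 + 15 = 19 at compile time
Optimized: z = 19


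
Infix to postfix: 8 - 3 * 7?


* has higher precedence, evaluate 3*7 first
Postfix: 8 3 7 * -


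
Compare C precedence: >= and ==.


'>=' is relational (level 7); '==' is equality (level 6)
Higher level binds tighter
'>=' has higher precedence than '=='


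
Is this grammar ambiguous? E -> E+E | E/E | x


'x+x/x' has two parse trees (no precedence encoded between + and /)
Ambiguous


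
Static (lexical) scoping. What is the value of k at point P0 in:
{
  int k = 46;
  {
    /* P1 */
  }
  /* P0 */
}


k declared in the same block as P0
k = 46


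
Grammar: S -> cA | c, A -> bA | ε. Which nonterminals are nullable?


A nonterminal is nullable iff some alternative derives ε (directly, or every symbol in it is nullable)
Nullable: {A}


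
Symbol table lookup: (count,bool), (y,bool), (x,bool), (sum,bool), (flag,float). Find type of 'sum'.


Lookup 'sum' → type bool


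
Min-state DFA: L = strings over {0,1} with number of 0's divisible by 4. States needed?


Track (count of 0) mod 4: states 0..3, accept at 0
Minimal DFA: 4 states


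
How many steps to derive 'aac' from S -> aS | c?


Derivation: S => aS => aaS => aac
Steps: 3


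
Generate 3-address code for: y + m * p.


Break into single-operator statements:
t1 = m * p
t2 = y + t1


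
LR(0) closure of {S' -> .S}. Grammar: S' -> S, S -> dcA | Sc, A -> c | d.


Start: S' -> .S
For each item with dot before a nonterminal B, add B -> .γ for every B-production
Closure: [S' -> .S, S -> .dcA, S -> .Sc]


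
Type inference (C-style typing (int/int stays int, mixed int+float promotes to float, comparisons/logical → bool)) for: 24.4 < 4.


Operand types: float < int
Rule: comparison yields bool
Result type: bool


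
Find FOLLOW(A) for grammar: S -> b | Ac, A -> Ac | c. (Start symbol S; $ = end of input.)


$ ∈ FOLLOW(S). For each A -> αBβ: add FIRST(β)\{ε} to FOLLOW(B); if β nullable, add FOLLOW(A).
FOLLOW(A) = {c}


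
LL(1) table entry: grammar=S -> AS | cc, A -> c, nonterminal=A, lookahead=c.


For [A, c]: 'c' ∈ FIRST(c)
Entry: A -> c


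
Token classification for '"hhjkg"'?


Pattern: double-quoted sequence
Type: STRING_LITERAL


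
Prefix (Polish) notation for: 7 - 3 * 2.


'*' binds tighter: tree is (- 7 (* 3 2))
Prefix: - 7 * 3 2


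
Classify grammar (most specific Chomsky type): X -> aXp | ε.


Single nonterminal LHS, but a^n p^n is not regular
Classification: Type 2 (Context-Free)


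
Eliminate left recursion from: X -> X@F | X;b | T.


Left-recursive alternatives: X@F, X;b; non-recursive: T
Introduce X': X -> TX', X' -> @FX' | ;bX' | ε


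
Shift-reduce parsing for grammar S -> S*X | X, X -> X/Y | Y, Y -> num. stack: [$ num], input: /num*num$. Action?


'num' on top is the handle for Y -> num
Action: reduce (Y -> num)


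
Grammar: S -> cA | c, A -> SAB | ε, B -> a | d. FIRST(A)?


Per alternative of A: FIRST(SAB) = {c}; FIRST(ε) = {ε}
FIRST(A) = {c, ε}


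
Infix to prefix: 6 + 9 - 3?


left-to-right (same/higher precedence on left): tree is (- (+ 6 9) 3)
Prefix: - + 6 9 3


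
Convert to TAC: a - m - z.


Break into single-operator statements:
t1 = a - m
t2 = t1 - z


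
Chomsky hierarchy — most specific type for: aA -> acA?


LHS has context (more than one symbol) and |LHS| ≤ |RHS|
Classification: Type 1 (Context-Sensitive)


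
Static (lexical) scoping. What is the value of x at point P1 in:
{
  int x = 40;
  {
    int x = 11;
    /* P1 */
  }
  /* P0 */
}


x declared in the same block as P1
x = 11


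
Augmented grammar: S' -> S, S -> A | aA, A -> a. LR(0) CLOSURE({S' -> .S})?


Start: S' -> .S
For each item with dot before a nonterminal B, add B -> .γ for every B-production
Closure: [S' -> .S, S -> .A, S -> .aA, A -> .a]


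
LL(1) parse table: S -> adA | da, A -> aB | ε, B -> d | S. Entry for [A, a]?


For [A, a]: 'a' ∈ FIRST(aB)
Entry: A -> aB


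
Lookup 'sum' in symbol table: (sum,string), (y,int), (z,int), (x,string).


Lookup 'sum' → type string


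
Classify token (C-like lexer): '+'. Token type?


Pattern: operator symbol
Type: OPERATOR


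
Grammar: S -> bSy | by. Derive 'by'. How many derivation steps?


Derivation: S => by
Steps: 1


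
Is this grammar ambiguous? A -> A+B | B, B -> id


precedence layered via separate nonterminal B: deterministic
Unambiguous


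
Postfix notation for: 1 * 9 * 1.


Left to right (same or higher precedence on left)
Postfix: 1 9 * 1 *


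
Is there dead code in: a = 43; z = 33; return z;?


a is assigned but never read
Dead: 'a = 43'


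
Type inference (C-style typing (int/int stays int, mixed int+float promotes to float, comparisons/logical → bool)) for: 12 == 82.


Operand types: int == int
Rule: comparison yields bool
Result type: bool


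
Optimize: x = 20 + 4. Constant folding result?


20 + 4 = 24 at compile time
Optimized: x = 24


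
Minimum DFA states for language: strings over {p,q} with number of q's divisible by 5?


Track (count of q) mod 5: states 0..4, accept at 0
Minimal DFA: 5 states


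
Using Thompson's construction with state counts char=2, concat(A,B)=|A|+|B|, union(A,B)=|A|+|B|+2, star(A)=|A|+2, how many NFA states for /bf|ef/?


Syntax tree has 4 char leaf(s), 1 union(s), 0 star(s)
chars contribute 4×2 = 8; each union adds +2; each star adds +2
Total: 8 + 2 + 0 = 10 states


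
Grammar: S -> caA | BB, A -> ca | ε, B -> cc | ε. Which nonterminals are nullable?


A nonterminal is nullable iff some alternative derives ε (directly, or every symbol in it is nullable)
Nullable: {A, B, S}


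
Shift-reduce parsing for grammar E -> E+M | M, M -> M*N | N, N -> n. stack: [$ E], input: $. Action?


start symbol E on stack, input exhausted
Action: accept


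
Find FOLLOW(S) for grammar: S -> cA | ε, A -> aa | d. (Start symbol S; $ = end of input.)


$ ∈ FOLLOW(S). For each A -> αBβ: add FIRST(β)\{ε} to FOLLOW(B); if β nullable, add FOLLOW(A).
FOLLOW(S) = {$}


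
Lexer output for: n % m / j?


Scan left to right, longest-match per lexeme
Tokens: ID(n), OP(%), ID(m), OP(/), ID(j)


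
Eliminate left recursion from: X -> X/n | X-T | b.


Left-recursive alternatives: X/n, X-T; non-recursive: b
Introduce X': X -> bX', X' -> /nX' | -TX' | ε


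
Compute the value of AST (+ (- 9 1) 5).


Evaluate inner: (- 9 1) = 8
Evaluate root: (+ 8 5) = 13
Result: 13


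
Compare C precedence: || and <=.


'<=' is relational (level 7); '||' is logical OR (level 1)
Higher level binds tighter
'<=' has higher precedence than '||'


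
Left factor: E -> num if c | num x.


Common prefix: 'num'
Factored: E -> num E', E' -> if c | x


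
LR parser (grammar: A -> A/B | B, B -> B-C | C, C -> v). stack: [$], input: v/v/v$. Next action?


no handle on stack; shift 'v'
Action: shift


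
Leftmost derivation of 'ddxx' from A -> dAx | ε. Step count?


Derivation: A => dAx => ddAxx => ddxx
Steps: 3


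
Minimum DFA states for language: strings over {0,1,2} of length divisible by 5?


Track length mod 5: states 0..4, accept at 0
Minimal DFA: 5 states


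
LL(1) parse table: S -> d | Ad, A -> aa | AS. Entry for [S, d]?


For [S, d]: 'd' ∈ FIRST(d)
Entry: S -> d


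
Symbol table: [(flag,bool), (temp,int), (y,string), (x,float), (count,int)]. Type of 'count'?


Lookup 'count' → type int


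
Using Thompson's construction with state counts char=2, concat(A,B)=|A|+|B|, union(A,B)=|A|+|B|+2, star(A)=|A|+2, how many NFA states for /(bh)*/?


Syntax tree has 2 char leaf(s), 0 union(s), 1 star(s)
chars contribute 2×2 = 4; each union adds +2; each star adds +2
Total: 4 + 0 + 2 = 6 states


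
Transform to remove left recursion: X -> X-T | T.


Left-recursive alternatives: X-T; non-recursive: T
Introduce X': X -> TX', X' -> -TX' | ε


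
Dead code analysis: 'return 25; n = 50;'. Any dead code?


statement follows a return and is unreachable
Dead: 'n = 50'


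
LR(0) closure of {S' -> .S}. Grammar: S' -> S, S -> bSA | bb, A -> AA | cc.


Start: S' -> .S
For each item with dot before a nonterminal B, add B -> .γ for every B-production
Closure: [S' -> .S, S -> .bSA, S -> .bb]


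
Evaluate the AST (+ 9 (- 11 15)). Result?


Evaluate inner: (- 11 15) = -4
Evaluate root: (+ 9 -4) = 5
Result: 5


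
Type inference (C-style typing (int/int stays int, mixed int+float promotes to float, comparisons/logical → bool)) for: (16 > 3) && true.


Operand types: bool && bool
Rule: logical operators take bool operands and yield bool
Result type: bool


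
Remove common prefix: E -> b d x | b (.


Common prefix: 'b'
Factored: E -> b E', E' -> d x | (


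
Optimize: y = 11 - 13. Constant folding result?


11 - 13 = -2 at compile time
Optimized: y = -2


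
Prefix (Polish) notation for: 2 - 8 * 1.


'*' binds tighter: tree is (- 2 (* 8 1))
Prefix: - 2 * 8 1


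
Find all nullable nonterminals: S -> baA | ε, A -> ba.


A nonterminal is nullable iff some alternative derives ε (directly, or every symbol in it is nullable)
Nullable: {S}
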